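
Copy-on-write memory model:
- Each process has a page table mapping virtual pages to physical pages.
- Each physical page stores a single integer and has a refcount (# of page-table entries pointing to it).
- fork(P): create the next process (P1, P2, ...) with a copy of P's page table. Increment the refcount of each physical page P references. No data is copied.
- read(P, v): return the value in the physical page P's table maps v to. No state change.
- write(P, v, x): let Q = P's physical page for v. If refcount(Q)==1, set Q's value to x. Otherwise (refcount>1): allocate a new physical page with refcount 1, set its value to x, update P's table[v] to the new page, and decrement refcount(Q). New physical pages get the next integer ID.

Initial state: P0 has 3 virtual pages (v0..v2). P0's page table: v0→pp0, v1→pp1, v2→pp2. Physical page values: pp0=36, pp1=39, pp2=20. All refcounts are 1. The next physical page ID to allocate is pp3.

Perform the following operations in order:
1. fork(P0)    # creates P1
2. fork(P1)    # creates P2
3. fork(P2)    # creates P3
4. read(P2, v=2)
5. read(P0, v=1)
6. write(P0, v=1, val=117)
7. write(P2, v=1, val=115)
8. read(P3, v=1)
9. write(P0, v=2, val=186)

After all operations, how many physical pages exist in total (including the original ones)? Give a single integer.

Op 1: fork(P0) -> P1. 3 ppages; refcounts: pp0:2 pp1:2 pp2:2
Op 2: fork(P1) -> P2. 3 ppages; refcounts: pp0:3 pp1:3 pp2:3
Op 3: fork(P2) -> P3. 3 ppages; refcounts: pp0:4 pp1:4 pp2:4
Op 4: read(P2, v2) -> 20. No state change.
Op 5: read(P0, v1) -> 39. No state change.
Op 6: write(P0, v1, 117). refcount(pp1)=4>1 -> COPY to pp3. 4 ppages; refcounts: pp0:4 pp1:3 pp2:4 pp3:1
Op 7: write(P2, v1, 115). refcount(pp1)=3>1 -> COPY to pp4. 5 ppages; refcounts: pp0:4 pp1:2 pp2:4 pp3:1 pp4:1
Op 8: read(P3, v1) -> 39. No state change.
Op 9: write(P0, v2, 186). refcount(pp2)=4>1 -> COPY to pp5. 6 ppages; refcounts: pp0:4 pp1:2 pp2:3 pp3:1 pp4:1 pp5:1

Answer: 6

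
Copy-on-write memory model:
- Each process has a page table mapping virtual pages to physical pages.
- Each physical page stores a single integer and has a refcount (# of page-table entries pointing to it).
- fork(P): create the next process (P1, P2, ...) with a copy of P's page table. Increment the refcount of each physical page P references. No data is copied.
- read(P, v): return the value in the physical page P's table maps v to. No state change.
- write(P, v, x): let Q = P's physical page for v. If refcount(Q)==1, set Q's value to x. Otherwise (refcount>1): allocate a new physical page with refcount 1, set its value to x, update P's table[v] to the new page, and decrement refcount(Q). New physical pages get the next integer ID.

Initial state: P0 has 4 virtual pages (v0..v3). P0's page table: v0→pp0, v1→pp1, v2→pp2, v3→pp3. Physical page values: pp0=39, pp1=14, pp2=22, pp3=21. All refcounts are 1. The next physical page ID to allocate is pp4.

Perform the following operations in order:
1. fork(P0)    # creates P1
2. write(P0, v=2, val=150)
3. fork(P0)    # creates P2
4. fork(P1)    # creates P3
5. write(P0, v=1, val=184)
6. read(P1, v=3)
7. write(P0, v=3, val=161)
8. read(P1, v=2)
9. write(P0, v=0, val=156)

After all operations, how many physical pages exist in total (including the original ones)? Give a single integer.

Op 1: fork(P0) -> P1. 4 ppages; refcounts: pp0:2 pp1:2 pp2:2 pp3:2
Op 2: write(P0, v2, 150). refcount(pp2)=2>1 -> COPY to pp4. 5 ppages; refcounts: pp0:2 pp1:2 pp2:1 pp3:2 pp4:1
Op 3: fork(P0) -> P2. 5 ppages; refcounts: pp0:3 pp1:3 pp2:1 pp3:3 pp4:2
Op 4: fork(P1) -> P3. 5 ppages; refcounts: pp0:4 pp1:4 pp2:2 pp3:4 pp4:2
Op 5: write(P0, v1, 184). refcount(pp1)=4>1 -> COPY to pp5. 6 ppages; refcounts: pp0:4 pp1:3 pp2:2 pp3:4 pp4:2 pp5:1
Op 6: read(P1, v3) -> 21. No state change.
Op 7: write(P0, v3, 161). refcount(pp3)=4>1 -> COPY to pp6. 7 ppages; refcounts: pp0:4 pp1:3 pp2:2 pp3:3 pp4:2 pp5:1 pp6:1
Op 8: read(P1, v2) -> 22. No state change.
Op 9: write(P0, v0, 156). refcount(pp0)=4>1 -> COPY to pp7. 8 ppages; refcounts: pp0:3 pp1:3 pp2:2 pp3:3 pp4:2 pp5:1 pp6:1 pp7:1

Answer: 8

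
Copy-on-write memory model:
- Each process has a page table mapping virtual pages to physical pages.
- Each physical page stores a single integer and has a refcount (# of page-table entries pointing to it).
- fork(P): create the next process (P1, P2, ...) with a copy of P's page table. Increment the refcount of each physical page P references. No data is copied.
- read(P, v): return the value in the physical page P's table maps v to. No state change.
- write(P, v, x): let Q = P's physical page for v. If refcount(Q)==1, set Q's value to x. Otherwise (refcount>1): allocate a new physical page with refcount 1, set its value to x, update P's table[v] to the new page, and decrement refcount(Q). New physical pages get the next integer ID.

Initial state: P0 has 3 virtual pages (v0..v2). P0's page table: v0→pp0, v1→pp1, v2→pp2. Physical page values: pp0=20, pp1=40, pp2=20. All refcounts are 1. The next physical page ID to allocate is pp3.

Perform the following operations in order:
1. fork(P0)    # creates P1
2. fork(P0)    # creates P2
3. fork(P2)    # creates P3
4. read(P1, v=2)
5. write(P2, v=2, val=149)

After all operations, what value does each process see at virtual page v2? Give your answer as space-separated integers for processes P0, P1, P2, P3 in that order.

Op 1: fork(P0) -> P1. 3 ppages; refcounts: pp0:2 pp1:2 pp2:2
Op 2: fork(P0) -> P2. 3 ppages; refcounts: pp0:3 pp1:3 pp2:3
Op 3: fork(P2) -> P3. 3 ppages; refcounts: pp0:4 pp1:4 pp2:4
Op 4: read(P1, v2) -> 20. No state change.
Op 5: write(P2, v2, 149). refcount(pp2)=4>1 -> COPY to pp3. 4 ppages; refcounts: pp0:4 pp1:4 pp2:3 pp3:1
P0: v2 -> pp2 = 20
P1: v2 -> pp2 = 20
P2: v2 -> pp3 = 149
P3: v2 -> pp2 = 20

Answer: 20 20 149 20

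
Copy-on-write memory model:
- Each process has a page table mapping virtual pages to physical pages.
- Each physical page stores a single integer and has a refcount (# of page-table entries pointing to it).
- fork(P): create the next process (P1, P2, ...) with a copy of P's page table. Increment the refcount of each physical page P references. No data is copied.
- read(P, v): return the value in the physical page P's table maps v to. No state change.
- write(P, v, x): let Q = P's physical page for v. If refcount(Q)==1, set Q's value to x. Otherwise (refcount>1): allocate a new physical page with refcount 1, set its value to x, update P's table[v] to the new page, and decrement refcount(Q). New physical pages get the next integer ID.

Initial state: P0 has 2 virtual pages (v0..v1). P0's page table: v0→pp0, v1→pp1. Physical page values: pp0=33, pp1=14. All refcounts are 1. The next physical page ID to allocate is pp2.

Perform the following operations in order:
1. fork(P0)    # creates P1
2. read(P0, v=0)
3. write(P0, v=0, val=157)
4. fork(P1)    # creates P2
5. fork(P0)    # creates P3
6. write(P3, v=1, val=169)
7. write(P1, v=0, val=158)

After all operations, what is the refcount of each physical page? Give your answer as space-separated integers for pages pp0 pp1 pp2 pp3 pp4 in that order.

Answer: 1 3 2 1 1

Derivation:
Op 1: fork(P0) -> P1. 2 ppages; refcounts: pp0:2 pp1:2
Op 2: read(P0, v0) -> 33. No state change.
Op 3: write(P0, v0, 157). refcount(pp0)=2>1 -> COPY to pp2. 3 ppages; refcounts: pp0:1 pp1:2 pp2:1
Op 4: fork(P1) -> P2. 3 ppages; refcounts: pp0:2 pp1:3 pp2:1
Op 5: fork(P0) -> P3. 3 ppages; refcounts: pp0:2 pp1:4 pp2:2
Op 6: write(P3, v1, 169). refcount(pp1)=4>1 -> COPY to pp3. 4 ppages; refcounts: pp0:2 pp1:3 pp2:2 pp3:1
Op 7: write(P1, v0, 158). refcount(pp0)=2>1 -> COPY to pp4. 5 ppages; refcounts: pp0:1 pp1:3 pp2:2 pp3:1 pp4:1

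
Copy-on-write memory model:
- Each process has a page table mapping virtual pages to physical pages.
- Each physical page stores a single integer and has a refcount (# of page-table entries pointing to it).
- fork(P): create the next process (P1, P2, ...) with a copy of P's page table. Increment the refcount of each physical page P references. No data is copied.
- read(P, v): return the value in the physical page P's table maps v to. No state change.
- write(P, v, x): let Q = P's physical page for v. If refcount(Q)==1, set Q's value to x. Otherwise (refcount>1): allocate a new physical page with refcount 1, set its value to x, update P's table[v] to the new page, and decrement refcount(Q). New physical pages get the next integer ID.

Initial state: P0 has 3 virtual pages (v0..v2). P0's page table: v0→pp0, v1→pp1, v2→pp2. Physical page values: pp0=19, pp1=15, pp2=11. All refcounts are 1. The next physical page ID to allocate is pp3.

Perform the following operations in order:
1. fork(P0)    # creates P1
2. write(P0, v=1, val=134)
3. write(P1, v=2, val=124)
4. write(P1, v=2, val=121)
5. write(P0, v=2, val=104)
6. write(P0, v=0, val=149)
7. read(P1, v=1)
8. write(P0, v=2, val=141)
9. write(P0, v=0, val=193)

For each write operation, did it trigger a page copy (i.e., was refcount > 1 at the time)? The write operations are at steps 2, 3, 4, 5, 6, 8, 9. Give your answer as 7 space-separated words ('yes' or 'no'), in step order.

Op 1: fork(P0) -> P1. 3 ppages; refcounts: pp0:2 pp1:2 pp2:2
Op 2: write(P0, v1, 134). refcount(pp1)=2>1 -> COPY to pp3. 4 ppages; refcounts: pp0:2 pp1:1 pp2:2 pp3:1
Op 3: write(P1, v2, 124). refcount(pp2)=2>1 -> COPY to pp4. 5 ppages; refcounts: pp0:2 pp1:1 pp2:1 pp3:1 pp4:1
Op 4: write(P1, v2, 121). refcount(pp4)=1 -> write in place. 5 ppages; refcounts: pp0:2 pp1:1 pp2:1 pp3:1 pp4:1
Op 5: write(P0, v2, 104). refcount(pp2)=1 -> write in place. 5 ppages; refcounts: pp0:2 pp1:1 pp2:1 pp3:1 pp4:1
Op 6: write(P0, v0, 149). refcount(pp0)=2>1 -> COPY to pp5. 6 ppages; refcounts: pp0:1 pp1:1 pp2:1 pp3:1 pp4:1 pp5:1
Op 7: read(P1, v1) -> 15. No state change.
Op 8: write(P0, v2, 141). refcount(pp2)=1 -> write in place. 6 ppages; refcounts: pp0:1 pp1:1 pp2:1 pp3:1 pp4:1 pp5:1
Op 9: write(P0, v0, 193). refcount(pp5)=1 -> write in place. 6 ppages; refcounts: pp0:1 pp1:1 pp2:1 pp3:1 pp4:1 pp5:1

yes yes no no yes no no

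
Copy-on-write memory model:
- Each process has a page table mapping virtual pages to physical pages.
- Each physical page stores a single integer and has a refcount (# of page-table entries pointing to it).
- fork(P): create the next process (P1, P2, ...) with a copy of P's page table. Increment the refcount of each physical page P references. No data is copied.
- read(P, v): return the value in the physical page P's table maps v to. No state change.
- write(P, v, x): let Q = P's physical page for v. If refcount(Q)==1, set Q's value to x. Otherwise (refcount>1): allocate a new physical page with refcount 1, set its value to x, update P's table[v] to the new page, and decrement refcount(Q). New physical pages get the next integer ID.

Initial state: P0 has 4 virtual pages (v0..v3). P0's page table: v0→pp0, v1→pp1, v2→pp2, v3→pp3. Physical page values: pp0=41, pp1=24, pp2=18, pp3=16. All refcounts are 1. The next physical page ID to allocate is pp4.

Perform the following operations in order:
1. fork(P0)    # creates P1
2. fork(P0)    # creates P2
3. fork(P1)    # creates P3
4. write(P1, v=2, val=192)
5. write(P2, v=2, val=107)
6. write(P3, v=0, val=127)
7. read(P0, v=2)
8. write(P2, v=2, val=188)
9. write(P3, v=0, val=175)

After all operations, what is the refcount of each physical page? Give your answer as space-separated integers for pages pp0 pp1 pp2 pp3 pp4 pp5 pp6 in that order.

Answer: 3 4 2 4 1 1 1

Derivation:
Op 1: fork(P0) -> P1. 4 ppages; refcounts: pp0:2 pp1:2 pp2:2 pp3:2
Op 2: fork(P0) -> P2. 4 ppages; refcounts: pp0:3 pp1:3 pp2:3 pp3:3
Op 3: fork(P1) -> P3. 4 ppages; refcounts: pp0:4 pp1:4 pp2:4 pp3:4
Op 4: write(P1, v2, 192). refcount(pp2)=4>1 -> COPY to pp4. 5 ppages; refcounts: pp0:4 pp1:4 pp2:3 pp3:4 pp4:1
Op 5: write(P2, v2, 107). refcount(pp2)=3>1 -> COPY to pp5. 6 ppages; refcounts: pp0:4 pp1:4 pp2:2 pp3:4 pp4:1 pp5:1
Op 6: write(P3, v0, 127). refcount(pp0)=4>1 -> COPY to pp6. 7 ppages; refcounts: pp0:3 pp1:4 pp2:2 pp3:4 pp4:1 pp5:1 pp6:1
Op 7: read(P0, v2) -> 18. No state change.
Op 8: write(P2, v2, 188). refcount(pp5)=1 -> write in place. 7 ppages; refcounts: pp0:3 pp1:4 pp2:2 pp3:4 pp4:1 pp5:1 pp6:1
Op 9: write(P3, v0, 175). refcount(pp6)=1 -> write in place. 7 ppages; refcounts: pp0:3 pp1:4 pp2:2 pp3:4 pp4:1 pp5:1 pp6:1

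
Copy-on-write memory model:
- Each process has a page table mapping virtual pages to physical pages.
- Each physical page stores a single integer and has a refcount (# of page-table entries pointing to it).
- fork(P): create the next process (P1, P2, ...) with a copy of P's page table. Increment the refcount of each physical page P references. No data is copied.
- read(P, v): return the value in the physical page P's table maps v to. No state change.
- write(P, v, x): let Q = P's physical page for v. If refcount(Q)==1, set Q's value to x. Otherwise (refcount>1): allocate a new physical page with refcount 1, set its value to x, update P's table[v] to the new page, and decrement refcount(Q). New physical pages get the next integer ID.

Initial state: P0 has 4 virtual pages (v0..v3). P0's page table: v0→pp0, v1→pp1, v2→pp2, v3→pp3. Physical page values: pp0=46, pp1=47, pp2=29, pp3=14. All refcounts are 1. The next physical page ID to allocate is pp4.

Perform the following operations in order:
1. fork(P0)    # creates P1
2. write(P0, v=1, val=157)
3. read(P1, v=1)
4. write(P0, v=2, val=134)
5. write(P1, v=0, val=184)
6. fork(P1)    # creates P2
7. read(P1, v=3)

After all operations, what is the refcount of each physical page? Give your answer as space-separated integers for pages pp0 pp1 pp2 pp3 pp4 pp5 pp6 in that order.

Answer: 1 2 2 3 1 1 2

Derivation:
Op 1: fork(P0) -> P1. 4 ppages; refcounts: pp0:2 pp1:2 pp2:2 pp3:2
Op 2: write(P0, v1, 157). refcount(pp1)=2>1 -> COPY to pp4. 5 ppages; refcounts: pp0:2 pp1:1 pp2:2 pp3:2 pp4:1
Op 3: read(P1, v1) -> 47. No state change.
Op 4: write(P0, v2, 134). refcount(pp2)=2>1 -> COPY to pp5. 6 ppages; refcounts: pp0:2 pp1:1 pp2:1 pp3:2 pp4:1 pp5:1
Op 5: write(P1, v0, 184). refcount(pp0)=2>1 -> COPY to pp6. 7 ppages; refcounts: pp0:1 pp1:1 pp2:1 pp3:2 pp4:1 pp5:1 pp6:1
Op 6: fork(P1) -> P2. 7 ppages; refcounts: pp0:1 pp1:2 pp2:2 pp3:3 pp4:1 pp5:1 pp6:2
Op 7: read(P1, v3) -> 14. No state change.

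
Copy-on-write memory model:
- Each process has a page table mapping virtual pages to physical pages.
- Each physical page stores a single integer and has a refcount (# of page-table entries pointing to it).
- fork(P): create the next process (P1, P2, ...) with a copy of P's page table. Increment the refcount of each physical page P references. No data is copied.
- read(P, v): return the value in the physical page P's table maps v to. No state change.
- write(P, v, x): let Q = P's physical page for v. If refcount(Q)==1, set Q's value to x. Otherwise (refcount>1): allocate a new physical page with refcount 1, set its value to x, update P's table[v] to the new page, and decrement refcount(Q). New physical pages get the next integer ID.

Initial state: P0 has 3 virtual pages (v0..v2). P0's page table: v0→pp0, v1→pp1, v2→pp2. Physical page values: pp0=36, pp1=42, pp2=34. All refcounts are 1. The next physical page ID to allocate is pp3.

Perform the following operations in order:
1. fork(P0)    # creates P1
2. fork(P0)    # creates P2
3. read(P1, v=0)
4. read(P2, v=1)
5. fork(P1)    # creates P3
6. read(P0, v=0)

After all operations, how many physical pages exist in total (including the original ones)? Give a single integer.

Op 1: fork(P0) -> P1. 3 ppages; refcounts: pp0:2 pp1:2 pp2:2
Op 2: fork(P0) -> P2. 3 ppages; refcounts: pp0:3 pp1:3 pp2:3
Op 3: read(P1, v0) -> 36. No state change.
Op 4: read(P2, v1) -> 42. No state change.
Op 5: fork(P1) -> P3. 3 ppages; refcounts: pp0:4 pp1:4 pp2:4
Op 6: read(P0, v0) -> 36. No state change.

Answer: 3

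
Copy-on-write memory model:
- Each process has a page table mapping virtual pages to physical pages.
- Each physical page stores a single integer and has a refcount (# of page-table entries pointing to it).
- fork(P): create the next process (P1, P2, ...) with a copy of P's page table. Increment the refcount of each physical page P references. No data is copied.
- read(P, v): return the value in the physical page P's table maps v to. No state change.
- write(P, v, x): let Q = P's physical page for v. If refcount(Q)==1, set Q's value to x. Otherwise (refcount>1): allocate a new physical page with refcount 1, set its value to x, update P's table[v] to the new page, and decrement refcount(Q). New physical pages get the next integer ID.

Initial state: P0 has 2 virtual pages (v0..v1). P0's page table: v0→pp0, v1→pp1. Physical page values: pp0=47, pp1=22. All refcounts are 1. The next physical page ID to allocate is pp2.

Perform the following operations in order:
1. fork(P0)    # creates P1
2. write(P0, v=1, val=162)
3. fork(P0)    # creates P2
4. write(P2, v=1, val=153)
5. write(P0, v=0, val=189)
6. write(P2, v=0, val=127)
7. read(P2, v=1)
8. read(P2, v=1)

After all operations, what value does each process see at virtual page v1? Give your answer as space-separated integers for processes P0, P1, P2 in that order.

Op 1: fork(P0) -> P1. 2 ppages; refcounts: pp0:2 pp1:2
Op 2: write(P0, v1, 162). refcount(pp1)=2>1 -> COPY to pp2. 3 ppages; refcounts: pp0:2 pp1:1 pp2:1
Op 3: fork(P0) -> P2. 3 ppages; refcounts: pp0:3 pp1:1 pp2:2
Op 4: write(P2, v1, 153). refcount(pp2)=2>1 -> COPY to pp3. 4 ppages; refcounts: pp0:3 pp1:1 pp2:1 pp3:1
Op 5: write(P0, v0, 189). refcount(pp0)=3>1 -> COPY to pp4. 5 ppages; refcounts: pp0:2 pp1:1 pp2:1 pp3:1 pp4:1
Op 6: write(P2, v0, 127). refcount(pp0)=2>1 -> COPY to pp5. 6 ppages; refcounts: pp0:1 pp1:1 pp2:1 pp3:1 pp4:1 pp5:1
Op 7: read(P2, v1) -> 153. No state change.
Op 8: read(P2, v1) -> 153. No state change.
P0: v1 -> pp2 = 162
P1: v1 -> pp1 = 22
P2: v1 -> pp3 = 153

Answer: 162 22 153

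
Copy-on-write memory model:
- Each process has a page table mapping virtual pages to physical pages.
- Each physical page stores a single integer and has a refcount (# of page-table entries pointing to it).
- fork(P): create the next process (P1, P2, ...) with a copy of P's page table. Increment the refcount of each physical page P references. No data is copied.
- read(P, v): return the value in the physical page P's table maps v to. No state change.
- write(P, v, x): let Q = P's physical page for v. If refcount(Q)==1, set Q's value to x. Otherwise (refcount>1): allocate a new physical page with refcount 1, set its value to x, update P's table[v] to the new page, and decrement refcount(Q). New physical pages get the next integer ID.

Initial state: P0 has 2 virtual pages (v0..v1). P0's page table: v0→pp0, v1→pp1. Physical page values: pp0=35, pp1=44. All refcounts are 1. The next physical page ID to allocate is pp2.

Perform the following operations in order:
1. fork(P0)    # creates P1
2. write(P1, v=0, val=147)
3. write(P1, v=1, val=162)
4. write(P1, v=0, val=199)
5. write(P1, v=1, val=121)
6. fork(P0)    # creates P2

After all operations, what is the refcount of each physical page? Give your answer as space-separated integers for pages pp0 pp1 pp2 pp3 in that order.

Answer: 2 2 1 1

Derivation:
Op 1: fork(P0) -> P1. 2 ppages; refcounts: pp0:2 pp1:2
Op 2: write(P1, v0, 147). refcount(pp0)=2>1 -> COPY to pp2. 3 ppages; refcounts: pp0:1 pp1:2 pp2:1
Op 3: write(P1, v1, 162). refcount(pp1)=2>1 -> COPY to pp3. 4 ppages; refcounts: pp0:1 pp1:1 pp2:1 pp3:1
Op 4: write(P1, v0, 199). refcount(pp2)=1 -> write in place. 4 ppages; refcounts: pp0:1 pp1:1 pp2:1 pp3:1
Op 5: write(P1, v1, 121). refcount(pp3)=1 -> write in place. 4 ppages; refcounts: pp0:1 pp1:1 pp2:1 pp3:1
Op 6: fork(P0) -> P2. 4 ppages; refcounts: pp0:2 pp1:2 pp2:1 pp3:1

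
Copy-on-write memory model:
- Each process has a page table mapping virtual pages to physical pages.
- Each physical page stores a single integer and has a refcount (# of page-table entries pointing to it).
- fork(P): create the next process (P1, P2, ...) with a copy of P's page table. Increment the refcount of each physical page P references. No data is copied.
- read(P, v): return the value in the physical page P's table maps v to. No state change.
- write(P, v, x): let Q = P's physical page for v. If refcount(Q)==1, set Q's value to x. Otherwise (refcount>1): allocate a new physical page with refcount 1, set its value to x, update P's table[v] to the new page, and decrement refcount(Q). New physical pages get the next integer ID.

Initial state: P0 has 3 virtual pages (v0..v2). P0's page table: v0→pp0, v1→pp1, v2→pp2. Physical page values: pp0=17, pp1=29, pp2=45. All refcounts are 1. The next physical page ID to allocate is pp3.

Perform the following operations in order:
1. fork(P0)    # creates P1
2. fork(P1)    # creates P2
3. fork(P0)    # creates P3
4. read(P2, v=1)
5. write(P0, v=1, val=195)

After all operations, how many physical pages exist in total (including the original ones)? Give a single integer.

Op 1: fork(P0) -> P1. 3 ppages; refcounts: pp0:2 pp1:2 pp2:2
Op 2: fork(P1) -> P2. 3 ppages; refcounts: pp0:3 pp1:3 pp2:3
Op 3: fork(P0) -> P3. 3 ppages; refcounts: pp0:4 pp1:4 pp2:4
Op 4: read(P2, v1) -> 29. No state change.
Op 5: write(P0, v1, 195). refcount(pp1)=4>1 -> COPY to pp3. 4 ppages; refcounts: pp0:4 pp1:3 pp2:4 pp3:1

Answer: 4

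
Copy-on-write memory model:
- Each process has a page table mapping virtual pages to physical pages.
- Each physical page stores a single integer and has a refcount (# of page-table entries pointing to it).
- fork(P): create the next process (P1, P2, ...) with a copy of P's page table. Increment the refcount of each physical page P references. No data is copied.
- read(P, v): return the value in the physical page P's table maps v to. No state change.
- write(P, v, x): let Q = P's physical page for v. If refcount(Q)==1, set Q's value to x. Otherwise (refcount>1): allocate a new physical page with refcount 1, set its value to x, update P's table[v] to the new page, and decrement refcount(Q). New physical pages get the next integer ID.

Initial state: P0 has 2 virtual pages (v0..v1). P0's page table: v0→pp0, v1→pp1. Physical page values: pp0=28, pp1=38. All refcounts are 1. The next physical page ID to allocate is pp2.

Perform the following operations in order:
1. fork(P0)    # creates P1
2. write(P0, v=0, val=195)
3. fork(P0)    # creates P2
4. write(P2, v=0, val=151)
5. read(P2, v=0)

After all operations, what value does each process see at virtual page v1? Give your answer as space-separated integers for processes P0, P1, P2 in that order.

Answer: 38 38 38

Derivation:
Op 1: fork(P0) -> P1. 2 ppages; refcounts: pp0:2 pp1:2
Op 2: write(P0, v0, 195). refcount(pp0)=2>1 -> COPY to pp2. 3 ppages; refcounts: pp0:1 pp1:2 pp2:1
Op 3: fork(P0) -> P2. 3 ppages; refcounts: pp0:1 pp1:3 pp2:2
Op 4: write(P2, v0, 151). refcount(pp2)=2>1 -> COPY to pp3. 4 ppages; refcounts: pp0:1 pp1:3 pp2:1 pp3:1
Op 5: read(P2, v0) -> 151. No state change.
P0: v1 -> pp1 = 38
P1: v1 -> pp1 = 38
P2: v1 -> pp1 = 38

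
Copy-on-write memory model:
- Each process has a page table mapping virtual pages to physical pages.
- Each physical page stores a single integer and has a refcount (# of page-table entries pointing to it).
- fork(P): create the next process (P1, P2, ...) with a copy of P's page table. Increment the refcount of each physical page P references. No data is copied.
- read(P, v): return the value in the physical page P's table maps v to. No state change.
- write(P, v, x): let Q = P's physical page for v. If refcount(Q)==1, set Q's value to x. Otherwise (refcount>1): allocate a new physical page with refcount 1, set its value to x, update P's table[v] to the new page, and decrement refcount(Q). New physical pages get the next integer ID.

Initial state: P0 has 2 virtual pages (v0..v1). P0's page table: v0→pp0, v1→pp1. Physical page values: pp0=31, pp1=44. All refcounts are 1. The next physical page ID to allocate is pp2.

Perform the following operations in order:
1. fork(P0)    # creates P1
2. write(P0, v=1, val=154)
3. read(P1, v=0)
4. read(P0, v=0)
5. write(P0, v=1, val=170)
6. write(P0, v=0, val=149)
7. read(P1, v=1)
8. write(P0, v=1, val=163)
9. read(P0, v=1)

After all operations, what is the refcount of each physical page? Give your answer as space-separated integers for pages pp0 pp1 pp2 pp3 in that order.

Answer: 1 1 1 1

Derivation:
Op 1: fork(P0) -> P1. 2 ppages; refcounts: pp0:2 pp1:2
Op 2: write(P0, v1, 154). refcount(pp1)=2>1 -> COPY to pp2. 3 ppages; refcounts: pp0:2 pp1:1 pp2:1
Op 3: read(P1, v0) -> 31. No state change.
Op 4: read(P0, v0) -> 31. No state change.
Op 5: write(P0, v1, 170). refcount(pp2)=1 -> write in place. 3 ppages; refcounts: pp0:2 pp1:1 pp2:1
Op 6: write(P0, v0, 149). refcount(pp0)=2>1 -> COPY to pp3. 4 ppages; refcounts: pp0:1 pp1:1 pp2:1 pp3:1
Op 7: read(P1, v1) -> 44. No state change.
Op 8: write(P0, v1, 163). refcount(pp2)=1 -> write in place. 4 ppages; refcounts: pp0:1 pp1:1 pp2:1 pp3:1
Op 9: read(P0, v1) -> 163. No state change.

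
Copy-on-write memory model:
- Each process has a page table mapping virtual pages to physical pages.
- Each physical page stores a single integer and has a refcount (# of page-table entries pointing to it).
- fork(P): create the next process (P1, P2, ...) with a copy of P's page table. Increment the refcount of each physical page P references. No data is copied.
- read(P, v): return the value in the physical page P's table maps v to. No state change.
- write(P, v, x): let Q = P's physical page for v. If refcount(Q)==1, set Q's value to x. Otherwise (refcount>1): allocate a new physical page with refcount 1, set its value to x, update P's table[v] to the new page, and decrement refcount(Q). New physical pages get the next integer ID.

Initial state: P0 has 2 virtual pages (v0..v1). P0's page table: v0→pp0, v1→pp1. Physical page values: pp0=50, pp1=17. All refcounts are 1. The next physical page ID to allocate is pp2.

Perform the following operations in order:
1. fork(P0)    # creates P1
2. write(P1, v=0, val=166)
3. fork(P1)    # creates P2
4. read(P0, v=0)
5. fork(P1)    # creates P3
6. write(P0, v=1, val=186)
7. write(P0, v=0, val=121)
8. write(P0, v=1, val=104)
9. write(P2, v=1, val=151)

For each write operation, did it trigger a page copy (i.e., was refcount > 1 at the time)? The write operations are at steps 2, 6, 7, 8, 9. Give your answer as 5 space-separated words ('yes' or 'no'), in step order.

Op 1: fork(P0) -> P1. 2 ppages; refcounts: pp0:2 pp1:2
Op 2: write(P1, v0, 166). refcount(pp0)=2>1 -> COPY to pp2. 3 ppages; refcounts: pp0:1 pp1:2 pp2:1
Op 3: fork(P1) -> P2. 3 ppages; refcounts: pp0:1 pp1:3 pp2:2
Op 4: read(P0, v0) -> 50. No state change.
Op 5: fork(P1) -> P3. 3 ppages; refcounts: pp0:1 pp1:4 pp2:3
Op 6: write(P0, v1, 186). refcount(pp1)=4>1 -> COPY to pp3. 4 ppages; refcounts: pp0:1 pp1:3 pp2:3 pp3:1
Op 7: write(P0, v0, 121). refcount(pp0)=1 -> write in place. 4 ppages; refcounts: pp0:1 pp1:3 pp2:3 pp3:1
Op 8: write(P0, v1, 104). refcount(pp3)=1 -> write in place. 4 ppages; refcounts: pp0:1 pp1:3 pp2:3 pp3:1
Op 9: write(P2, v1, 151). refcount(pp1)=3>1 -> COPY to pp4. 5 ppages; refcounts: pp0:1 pp1:2 pp2:3 pp3:1 pp4:1

yes yes no no yes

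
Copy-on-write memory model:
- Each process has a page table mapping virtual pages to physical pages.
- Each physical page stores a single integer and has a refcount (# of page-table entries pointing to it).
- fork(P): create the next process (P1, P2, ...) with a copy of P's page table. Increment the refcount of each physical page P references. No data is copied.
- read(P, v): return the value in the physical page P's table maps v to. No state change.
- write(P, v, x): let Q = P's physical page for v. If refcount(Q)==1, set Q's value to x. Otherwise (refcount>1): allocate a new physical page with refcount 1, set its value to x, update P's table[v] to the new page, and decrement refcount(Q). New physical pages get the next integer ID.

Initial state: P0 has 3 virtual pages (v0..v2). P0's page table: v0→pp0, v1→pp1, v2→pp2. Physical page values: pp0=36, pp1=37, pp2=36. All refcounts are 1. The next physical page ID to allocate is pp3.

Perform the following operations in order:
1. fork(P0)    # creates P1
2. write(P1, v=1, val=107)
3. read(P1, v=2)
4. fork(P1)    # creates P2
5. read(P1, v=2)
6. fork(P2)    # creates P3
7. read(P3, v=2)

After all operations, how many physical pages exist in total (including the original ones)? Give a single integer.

Answer: 4

Derivation:
Op 1: fork(P0) -> P1. 3 ppages; refcounts: pp0:2 pp1:2 pp2:2
Op 2: write(P1, v1, 107). refcount(pp1)=2>1 -> COPY to pp3. 4 ppages; refcounts: pp0:2 pp1:1 pp2:2 pp3:1
Op 3: read(P1, v2) -> 36. No state change.
Op 4: fork(P1) -> P2. 4 ppages; refcounts: pp0:3 pp1:1 pp2:3 pp3:2
Op 5: read(P1, v2) -> 36. No state change.
Op 6: fork(P2) -> P3. 4 ppages; refcounts: pp0:4 pp1:1 pp2:4 pp3:3
Op 7: read(P3, v2) -> 36. No state change.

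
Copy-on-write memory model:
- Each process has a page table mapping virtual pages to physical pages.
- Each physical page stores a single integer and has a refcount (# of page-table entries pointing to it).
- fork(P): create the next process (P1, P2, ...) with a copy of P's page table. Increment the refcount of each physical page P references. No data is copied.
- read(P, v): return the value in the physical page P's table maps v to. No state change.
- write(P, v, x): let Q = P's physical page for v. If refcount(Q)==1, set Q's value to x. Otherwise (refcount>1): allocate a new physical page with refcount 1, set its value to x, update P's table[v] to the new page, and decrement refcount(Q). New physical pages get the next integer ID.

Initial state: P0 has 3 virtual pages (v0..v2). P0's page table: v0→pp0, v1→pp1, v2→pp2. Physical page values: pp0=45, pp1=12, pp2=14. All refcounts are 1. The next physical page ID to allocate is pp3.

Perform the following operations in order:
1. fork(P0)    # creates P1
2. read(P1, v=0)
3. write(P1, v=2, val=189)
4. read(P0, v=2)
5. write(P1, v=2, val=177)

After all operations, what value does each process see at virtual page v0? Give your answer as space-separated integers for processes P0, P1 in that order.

Answer: 45 45

Derivation:
Op 1: fork(P0) -> P1. 3 ppages; refcounts: pp0:2 pp1:2 pp2:2
Op 2: read(P1, v0) -> 45. No state change.
Op 3: write(P1, v2, 189). refcount(pp2)=2>1 -> COPY to pp3. 4 ppages; refcounts: pp0:2 pp1:2 pp2:1 pp3:1
Op 4: read(P0, v2) -> 14. No state change.
Op 5: write(P1, v2, 177). refcount(pp3)=1 -> write in place. 4 ppages; refcounts: pp0:2 pp1:2 pp2:1 pp3:1
P0: v0 -> pp0 = 45
P1: v0 -> pp0 = 45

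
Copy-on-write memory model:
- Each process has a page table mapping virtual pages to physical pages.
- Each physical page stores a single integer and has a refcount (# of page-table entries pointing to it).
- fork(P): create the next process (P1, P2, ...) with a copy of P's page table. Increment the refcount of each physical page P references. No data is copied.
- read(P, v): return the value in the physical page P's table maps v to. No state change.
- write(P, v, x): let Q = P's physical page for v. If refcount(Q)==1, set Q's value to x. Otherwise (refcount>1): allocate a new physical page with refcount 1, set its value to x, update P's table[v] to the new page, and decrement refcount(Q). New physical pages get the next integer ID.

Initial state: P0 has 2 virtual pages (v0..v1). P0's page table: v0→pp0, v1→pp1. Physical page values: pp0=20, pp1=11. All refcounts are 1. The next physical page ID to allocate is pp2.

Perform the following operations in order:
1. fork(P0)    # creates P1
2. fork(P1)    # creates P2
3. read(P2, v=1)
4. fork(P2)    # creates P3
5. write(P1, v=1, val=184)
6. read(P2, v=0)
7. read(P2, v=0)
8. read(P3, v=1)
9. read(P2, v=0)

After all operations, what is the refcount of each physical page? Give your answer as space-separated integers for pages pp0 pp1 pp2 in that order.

Answer: 4 3 1

Derivation:
Op 1: fork(P0) -> P1. 2 ppages; refcounts: pp0:2 pp1:2
Op 2: fork(P1) -> P2. 2 ppages; refcounts: pp0:3 pp1:3
Op 3: read(P2, v1) -> 11. No state change.
Op 4: fork(P2) -> P3. 2 ppages; refcounts: pp0:4 pp1:4
Op 5: write(P1, v1, 184). refcount(pp1)=4>1 -> COPY to pp2. 3 ppages; refcounts: pp0:4 pp1:3 pp2:1
Op 6: read(P2, v0) -> 20. No state change.
Op 7: read(P2, v0) -> 20. No state change.
Op 8: read(P3, v1) -> 11. No state change.
Op 9: read(P2, v0) -> 20. No state change.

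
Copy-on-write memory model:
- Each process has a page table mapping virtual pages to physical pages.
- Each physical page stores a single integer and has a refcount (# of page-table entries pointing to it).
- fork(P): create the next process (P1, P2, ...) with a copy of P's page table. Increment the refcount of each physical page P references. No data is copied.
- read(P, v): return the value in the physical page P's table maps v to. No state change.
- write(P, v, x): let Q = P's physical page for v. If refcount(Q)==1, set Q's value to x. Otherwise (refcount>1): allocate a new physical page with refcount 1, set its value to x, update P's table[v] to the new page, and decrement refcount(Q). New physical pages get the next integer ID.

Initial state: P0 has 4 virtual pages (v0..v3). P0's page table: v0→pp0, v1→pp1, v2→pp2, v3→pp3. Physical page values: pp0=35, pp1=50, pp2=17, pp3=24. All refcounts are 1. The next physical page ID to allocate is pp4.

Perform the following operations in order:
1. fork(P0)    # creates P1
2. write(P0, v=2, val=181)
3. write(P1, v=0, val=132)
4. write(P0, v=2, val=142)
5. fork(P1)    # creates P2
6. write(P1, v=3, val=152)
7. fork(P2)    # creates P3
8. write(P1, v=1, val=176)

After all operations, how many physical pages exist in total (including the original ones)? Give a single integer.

Op 1: fork(P0) -> P1. 4 ppages; refcounts: pp0:2 pp1:2 pp2:2 pp3:2
Op 2: write(P0, v2, 181). refcount(pp2)=2>1 -> COPY to pp4. 5 ppages; refcounts: pp0:2 pp1:2 pp2:1 pp3:2 pp4:1
Op 3: write(P1, v0, 132). refcount(pp0)=2>1 -> COPY to pp5. 6 ppages; refcounts: pp0:1 pp1:2 pp2:1 pp3:2 pp4:1 pp5:1
Op 4: write(P0, v2, 142). refcount(pp4)=1 -> write in place. 6 ppages; refcounts: pp0:1 pp1:2 pp2:1 pp3:2 pp4:1 pp5:1
Op 5: fork(P1) -> P2. 6 ppages; refcounts: pp0:1 pp1:3 pp2:2 pp3:3 pp4:1 pp5:2
Op 6: write(P1, v3, 152). refcount(pp3)=3>1 -> COPY to pp6. 7 ppages; refcounts: pp0:1 pp1:3 pp2:2 pp3:2 pp4:1 pp5:2 pp6:1
Op 7: fork(P2) -> P3. 7 ppages; refcounts: pp0:1 pp1:4 pp2:3 pp3:3 pp4:1 pp5:3 pp6:1
Op 8: write(P1, v1, 176). refcount(pp1)=4>1 -> COPY to pp7. 8 ppages; refcounts: pp0:1 pp1:3 pp2:3 pp3:3 pp4:1 pp5:3 pp6:1 pp7:1

Answer: 8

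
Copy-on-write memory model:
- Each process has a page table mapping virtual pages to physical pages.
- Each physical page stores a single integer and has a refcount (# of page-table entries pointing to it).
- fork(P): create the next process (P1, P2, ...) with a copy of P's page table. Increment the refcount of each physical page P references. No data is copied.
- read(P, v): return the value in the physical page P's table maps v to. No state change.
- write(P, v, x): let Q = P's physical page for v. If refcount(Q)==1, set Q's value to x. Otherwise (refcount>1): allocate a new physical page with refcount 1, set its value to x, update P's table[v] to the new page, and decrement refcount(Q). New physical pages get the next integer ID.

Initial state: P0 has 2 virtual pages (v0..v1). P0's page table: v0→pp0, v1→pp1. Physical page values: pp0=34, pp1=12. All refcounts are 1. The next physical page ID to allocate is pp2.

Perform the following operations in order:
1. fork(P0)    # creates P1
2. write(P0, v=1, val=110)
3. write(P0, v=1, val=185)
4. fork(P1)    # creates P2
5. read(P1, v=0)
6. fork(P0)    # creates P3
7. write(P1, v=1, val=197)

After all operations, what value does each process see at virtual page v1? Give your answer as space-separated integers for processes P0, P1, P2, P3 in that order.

Answer: 185 197 12 185

Derivation:
Op 1: fork(P0) -> P1. 2 ppages; refcounts: pp0:2 pp1:2
Op 2: write(P0, v1, 110). refcount(pp1)=2>1 -> COPY to pp2. 3 ppages; refcounts: pp0:2 pp1:1 pp2:1
Op 3: write(P0, v1, 185). refcount(pp2)=1 -> write in place. 3 ppages; refcounts: pp0:2 pp1:1 pp2:1
Op 4: fork(P1) -> P2. 3 ppages; refcounts: pp0:3 pp1:2 pp2:1
Op 5: read(P1, v0) -> 34. No state change.
Op 6: fork(P0) -> P3. 3 ppages; refcounts: pp0:4 pp1:2 pp2:2
Op 7: write(P1, v1, 197). refcount(pp1)=2>1 -> COPY to pp3. 4 ppages; refcounts: pp0:4 pp1:1 pp2:2 pp3:1
P0: v1 -> pp2 = 185
P1: v1 -> pp3 = 197
P2: v1 -> pp1 = 12
P3: v1 -> pp2 = 185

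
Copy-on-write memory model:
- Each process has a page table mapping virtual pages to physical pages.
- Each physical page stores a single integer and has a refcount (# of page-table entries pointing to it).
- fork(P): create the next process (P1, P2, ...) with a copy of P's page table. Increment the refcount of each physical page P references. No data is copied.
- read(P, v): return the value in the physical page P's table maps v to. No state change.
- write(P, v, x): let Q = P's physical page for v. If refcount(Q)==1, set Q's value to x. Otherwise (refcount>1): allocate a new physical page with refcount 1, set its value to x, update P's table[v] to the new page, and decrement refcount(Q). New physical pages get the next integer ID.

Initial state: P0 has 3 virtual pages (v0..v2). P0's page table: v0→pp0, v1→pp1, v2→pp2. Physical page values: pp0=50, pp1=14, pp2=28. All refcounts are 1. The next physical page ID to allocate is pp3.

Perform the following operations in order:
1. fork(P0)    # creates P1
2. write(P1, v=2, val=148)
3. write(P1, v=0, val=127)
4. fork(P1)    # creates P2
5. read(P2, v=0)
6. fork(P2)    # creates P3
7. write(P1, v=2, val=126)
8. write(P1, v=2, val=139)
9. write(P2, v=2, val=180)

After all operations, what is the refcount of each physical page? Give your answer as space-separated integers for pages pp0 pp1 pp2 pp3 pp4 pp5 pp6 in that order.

Answer: 1 4 1 1 3 1 1

Derivation:
Op 1: fork(P0) -> P1. 3 ppages; refcounts: pp0:2 pp1:2 pp2:2
Op 2: write(P1, v2, 148). refcount(pp2)=2>1 -> COPY to pp3. 4 ppages; refcounts: pp0:2 pp1:2 pp2:1 pp3:1
Op 3: write(P1, v0, 127). refcount(pp0)=2>1 -> COPY to pp4. 5 ppages; refcounts: pp0:1 pp1:2 pp2:1 pp3:1 pp4:1
Op 4: fork(P1) -> P2. 5 ppages; refcounts: pp0:1 pp1:3 pp2:1 pp3:2 pp4:2
Op 5: read(P2, v0) -> 127. No state change.
Op 6: fork(P2) -> P3. 5 ppages; refcounts: pp0:1 pp1:4 pp2:1 pp3:3 pp4:3
Op 7: write(P1, v2, 126). refcount(pp3)=3>1 -> COPY to pp5. 6 ppages; refcounts: pp0:1 pp1:4 pp2:1 pp3:2 pp4:3 pp5:1
Op 8: write(P1, v2, 139). refcount(pp5)=1 -> write in place. 6 ppages; refcounts: pp0:1 pp1:4 pp2:1 pp3:2 pp4:3 pp5:1
Op 9: write(P2, v2, 180). refcount(pp3)=2>1 -> COPY to pp6. 7 ppages; refcounts: pp0:1 pp1:4 pp2:1 pp3:1 pp4:3 pp5:1 pp6:1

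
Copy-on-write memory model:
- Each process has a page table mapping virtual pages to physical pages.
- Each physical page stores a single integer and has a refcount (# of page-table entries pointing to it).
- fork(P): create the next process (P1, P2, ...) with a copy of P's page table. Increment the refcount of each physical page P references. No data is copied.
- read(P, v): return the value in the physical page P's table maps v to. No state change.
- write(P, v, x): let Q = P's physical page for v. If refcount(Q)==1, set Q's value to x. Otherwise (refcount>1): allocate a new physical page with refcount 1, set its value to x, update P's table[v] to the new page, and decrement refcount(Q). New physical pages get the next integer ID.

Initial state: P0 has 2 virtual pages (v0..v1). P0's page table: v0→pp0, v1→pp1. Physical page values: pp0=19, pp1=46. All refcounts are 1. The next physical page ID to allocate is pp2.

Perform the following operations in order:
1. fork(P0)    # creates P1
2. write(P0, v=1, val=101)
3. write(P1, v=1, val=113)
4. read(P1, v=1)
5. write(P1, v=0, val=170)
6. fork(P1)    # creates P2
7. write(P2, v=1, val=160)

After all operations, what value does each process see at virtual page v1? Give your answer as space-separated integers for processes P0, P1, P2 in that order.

Op 1: fork(P0) -> P1. 2 ppages; refcounts: pp0:2 pp1:2
Op 2: write(P0, v1, 101). refcount(pp1)=2>1 -> COPY to pp2. 3 ppages; refcounts: pp0:2 pp1:1 pp2:1
Op 3: write(P1, v1, 113). refcount(pp1)=1 -> write in place. 3 ppages; refcounts: pp0:2 pp1:1 pp2:1
Op 4: read(P1, v1) -> 113. No state change.
Op 5: write(P1, v0, 170). refcount(pp0)=2>1 -> COPY to pp3. 4 ppages; refcounts: pp0:1 pp1:1 pp2:1 pp3:1
Op 6: fork(P1) -> P2. 4 ppages; refcounts: pp0:1 pp1:2 pp2:1 pp3:2
Op 7: write(P2, v1, 160). refcount(pp1)=2>1 -> COPY to pp4. 5 ppages; refcounts: pp0:1 pp1:1 pp2:1 pp3:2 pp4:1
P0: v1 -> pp2 = 101
P1: v1 -> pp1 = 113
P2: v1 -> pp4 = 160

Answer: 101 113 160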